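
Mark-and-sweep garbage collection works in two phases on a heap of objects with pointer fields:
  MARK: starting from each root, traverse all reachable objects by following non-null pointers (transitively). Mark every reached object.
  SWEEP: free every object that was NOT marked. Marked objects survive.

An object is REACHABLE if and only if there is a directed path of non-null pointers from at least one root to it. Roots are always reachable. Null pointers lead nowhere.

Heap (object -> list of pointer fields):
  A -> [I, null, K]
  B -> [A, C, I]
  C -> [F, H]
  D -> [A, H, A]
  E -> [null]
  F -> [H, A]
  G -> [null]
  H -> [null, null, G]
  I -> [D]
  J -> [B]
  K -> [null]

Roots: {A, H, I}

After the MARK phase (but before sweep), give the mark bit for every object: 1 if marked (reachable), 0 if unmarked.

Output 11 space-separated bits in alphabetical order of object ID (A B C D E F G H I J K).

Roots: A H I
Mark A: refs=I null K, marked=A
Mark H: refs=null null G, marked=A H
Mark I: refs=D, marked=A H I
Mark K: refs=null, marked=A H I K
Mark G: refs=null, marked=A G H I K
Mark D: refs=A H A, marked=A D G H I K
Unmarked (collected): B C E F J

Answer: 1 0 0 1 0 0 1 1 1 0 1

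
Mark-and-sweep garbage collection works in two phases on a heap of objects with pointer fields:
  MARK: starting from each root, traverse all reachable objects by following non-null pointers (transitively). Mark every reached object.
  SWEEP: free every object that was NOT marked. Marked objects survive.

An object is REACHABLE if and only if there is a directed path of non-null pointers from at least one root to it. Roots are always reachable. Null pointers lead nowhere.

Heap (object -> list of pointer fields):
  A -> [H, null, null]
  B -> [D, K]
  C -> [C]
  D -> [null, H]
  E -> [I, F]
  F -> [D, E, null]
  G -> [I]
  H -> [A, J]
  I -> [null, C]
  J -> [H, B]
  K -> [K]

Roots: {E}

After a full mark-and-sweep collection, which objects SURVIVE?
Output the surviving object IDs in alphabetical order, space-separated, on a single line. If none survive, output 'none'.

Answer: A B C D E F H I J K

Derivation:
Roots: E
Mark E: refs=I F, marked=E
Mark I: refs=null C, marked=E I
Mark F: refs=D E null, marked=E F I
Mark C: refs=C, marked=C E F I
Mark D: refs=null H, marked=C D E F I
Mark H: refs=A J, marked=C D E F H I
Mark A: refs=H null null, marked=A C D E F H I
Mark J: refs=H B, marked=A C D E F H I J
Mark B: refs=D K, marked=A B C D E F H I J
Mark K: refs=K, marked=A B C D E F H I J K
Unmarked (collected): G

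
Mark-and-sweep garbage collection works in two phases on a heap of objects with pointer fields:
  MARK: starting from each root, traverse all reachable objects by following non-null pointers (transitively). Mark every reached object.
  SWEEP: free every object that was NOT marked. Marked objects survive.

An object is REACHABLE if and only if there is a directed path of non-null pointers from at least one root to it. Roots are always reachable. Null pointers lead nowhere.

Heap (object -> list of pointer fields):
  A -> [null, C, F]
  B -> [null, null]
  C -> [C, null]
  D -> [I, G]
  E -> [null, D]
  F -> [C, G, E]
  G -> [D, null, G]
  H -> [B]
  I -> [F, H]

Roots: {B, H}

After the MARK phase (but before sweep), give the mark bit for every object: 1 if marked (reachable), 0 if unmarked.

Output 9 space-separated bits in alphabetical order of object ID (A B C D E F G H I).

Roots: B H
Mark B: refs=null null, marked=B
Mark H: refs=B, marked=B H
Unmarked (collected): A C D E F G I

Answer: 0 1 0 0 0 0 0 1 0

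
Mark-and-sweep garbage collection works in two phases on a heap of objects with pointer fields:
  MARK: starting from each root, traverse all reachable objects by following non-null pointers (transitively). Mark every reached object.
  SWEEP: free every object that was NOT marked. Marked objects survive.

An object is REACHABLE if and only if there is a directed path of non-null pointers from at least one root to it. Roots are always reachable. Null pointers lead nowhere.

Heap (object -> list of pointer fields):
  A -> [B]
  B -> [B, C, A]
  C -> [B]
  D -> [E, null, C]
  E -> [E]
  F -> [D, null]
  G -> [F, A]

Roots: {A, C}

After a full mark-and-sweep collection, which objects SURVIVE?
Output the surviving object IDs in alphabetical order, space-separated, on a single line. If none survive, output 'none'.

Answer: A B C

Derivation:
Roots: A C
Mark A: refs=B, marked=A
Mark C: refs=B, marked=A C
Mark B: refs=B C A, marked=A B C
Unmarked (collected): D E F G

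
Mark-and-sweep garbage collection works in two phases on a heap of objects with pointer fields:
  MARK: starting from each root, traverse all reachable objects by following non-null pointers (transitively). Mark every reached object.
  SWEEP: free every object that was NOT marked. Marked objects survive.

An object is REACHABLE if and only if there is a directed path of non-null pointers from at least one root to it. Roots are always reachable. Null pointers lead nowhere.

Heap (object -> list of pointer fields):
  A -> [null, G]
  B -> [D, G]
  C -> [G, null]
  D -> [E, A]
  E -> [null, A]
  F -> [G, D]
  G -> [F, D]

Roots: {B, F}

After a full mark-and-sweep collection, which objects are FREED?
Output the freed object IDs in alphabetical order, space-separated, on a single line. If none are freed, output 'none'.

Answer: C

Derivation:
Roots: B F
Mark B: refs=D G, marked=B
Mark F: refs=G D, marked=B F
Mark D: refs=E A, marked=B D F
Mark G: refs=F D, marked=B D F G
Mark E: refs=null A, marked=B D E F G
Mark A: refs=null G, marked=A B D E F G
Unmarked (collected): C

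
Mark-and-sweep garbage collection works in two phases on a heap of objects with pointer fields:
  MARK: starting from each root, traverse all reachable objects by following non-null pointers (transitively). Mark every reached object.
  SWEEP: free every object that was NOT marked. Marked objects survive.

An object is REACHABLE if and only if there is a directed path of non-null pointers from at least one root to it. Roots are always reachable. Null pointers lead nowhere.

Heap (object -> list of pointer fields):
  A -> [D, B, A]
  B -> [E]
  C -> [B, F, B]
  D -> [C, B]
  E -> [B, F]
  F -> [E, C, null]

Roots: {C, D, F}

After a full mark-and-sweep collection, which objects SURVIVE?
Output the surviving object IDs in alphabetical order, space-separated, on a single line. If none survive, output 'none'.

Roots: C D F
Mark C: refs=B F B, marked=C
Mark D: refs=C B, marked=C D
Mark F: refs=E C null, marked=C D F
Mark B: refs=E, marked=B C D F
Mark E: refs=B F, marked=B C D E F
Unmarked (collected): A

Answer: B C D E F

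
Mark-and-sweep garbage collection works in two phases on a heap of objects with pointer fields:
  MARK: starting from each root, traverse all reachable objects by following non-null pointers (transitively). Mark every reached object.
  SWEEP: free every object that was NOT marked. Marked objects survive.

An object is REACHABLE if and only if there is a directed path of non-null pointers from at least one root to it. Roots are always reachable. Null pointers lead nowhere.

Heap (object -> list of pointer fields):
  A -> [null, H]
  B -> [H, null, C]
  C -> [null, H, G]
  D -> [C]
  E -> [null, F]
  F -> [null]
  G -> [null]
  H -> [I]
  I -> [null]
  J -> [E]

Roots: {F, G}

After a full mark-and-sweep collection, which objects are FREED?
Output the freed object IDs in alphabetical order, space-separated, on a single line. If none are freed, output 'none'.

Answer: A B C D E H I J

Derivation:
Roots: F G
Mark F: refs=null, marked=F
Mark G: refs=null, marked=F G
Unmarked (collected): A B C D E H I J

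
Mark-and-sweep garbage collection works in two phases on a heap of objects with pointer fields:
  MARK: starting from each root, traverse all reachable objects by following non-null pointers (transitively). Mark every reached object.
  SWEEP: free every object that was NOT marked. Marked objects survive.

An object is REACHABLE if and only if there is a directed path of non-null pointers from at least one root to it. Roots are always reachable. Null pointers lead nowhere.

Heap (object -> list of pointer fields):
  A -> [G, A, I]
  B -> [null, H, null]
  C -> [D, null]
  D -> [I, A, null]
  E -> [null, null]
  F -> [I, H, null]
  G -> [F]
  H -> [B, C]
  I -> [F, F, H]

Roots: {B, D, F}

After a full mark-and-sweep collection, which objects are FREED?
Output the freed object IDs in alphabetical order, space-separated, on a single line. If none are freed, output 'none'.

Answer: E

Derivation:
Roots: B D F
Mark B: refs=null H null, marked=B
Mark D: refs=I A null, marked=B D
Mark F: refs=I H null, marked=B D F
Mark H: refs=B C, marked=B D F H
Mark I: refs=F F H, marked=B D F H I
Mark A: refs=G A I, marked=A B D F H I
Mark C: refs=D null, marked=A B C D F H I
Mark G: refs=F, marked=A B C D F G H I
Unmarked (collected): E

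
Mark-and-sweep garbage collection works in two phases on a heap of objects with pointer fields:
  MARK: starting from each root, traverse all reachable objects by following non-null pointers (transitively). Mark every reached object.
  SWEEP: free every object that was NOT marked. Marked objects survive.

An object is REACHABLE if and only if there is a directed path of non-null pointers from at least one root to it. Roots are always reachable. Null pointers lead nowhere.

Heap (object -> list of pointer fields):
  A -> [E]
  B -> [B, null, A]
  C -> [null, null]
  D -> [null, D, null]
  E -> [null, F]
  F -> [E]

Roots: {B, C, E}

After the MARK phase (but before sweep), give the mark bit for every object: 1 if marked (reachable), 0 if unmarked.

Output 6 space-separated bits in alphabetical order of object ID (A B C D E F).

Roots: B C E
Mark B: refs=B null A, marked=B
Mark C: refs=null null, marked=B C
Mark E: refs=null F, marked=B C E
Mark A: refs=E, marked=A B C E
Mark F: refs=E, marked=A B C E F
Unmarked (collected): D

Answer: 1 1 1 0 1 1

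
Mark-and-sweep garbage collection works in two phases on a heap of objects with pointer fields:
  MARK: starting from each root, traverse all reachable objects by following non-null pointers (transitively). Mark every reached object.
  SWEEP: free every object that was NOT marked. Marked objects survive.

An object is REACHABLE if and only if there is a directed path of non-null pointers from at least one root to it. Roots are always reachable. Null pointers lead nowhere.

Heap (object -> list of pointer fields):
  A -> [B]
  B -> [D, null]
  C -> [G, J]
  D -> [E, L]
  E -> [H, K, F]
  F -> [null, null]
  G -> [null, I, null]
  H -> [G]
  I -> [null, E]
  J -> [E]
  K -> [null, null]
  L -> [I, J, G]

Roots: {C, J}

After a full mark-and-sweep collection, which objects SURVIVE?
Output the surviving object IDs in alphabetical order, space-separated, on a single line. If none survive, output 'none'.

Roots: C J
Mark C: refs=G J, marked=C
Mark J: refs=E, marked=C J
Mark G: refs=null I null, marked=C G J
Mark E: refs=H K F, marked=C E G J
Mark I: refs=null E, marked=C E G I J
Mark H: refs=G, marked=C E G H I J
Mark K: refs=null null, marked=C E G H I J K
Mark F: refs=null null, marked=C E F G H I J K
Unmarked (collected): A B D L

Answer: C E F G H I J K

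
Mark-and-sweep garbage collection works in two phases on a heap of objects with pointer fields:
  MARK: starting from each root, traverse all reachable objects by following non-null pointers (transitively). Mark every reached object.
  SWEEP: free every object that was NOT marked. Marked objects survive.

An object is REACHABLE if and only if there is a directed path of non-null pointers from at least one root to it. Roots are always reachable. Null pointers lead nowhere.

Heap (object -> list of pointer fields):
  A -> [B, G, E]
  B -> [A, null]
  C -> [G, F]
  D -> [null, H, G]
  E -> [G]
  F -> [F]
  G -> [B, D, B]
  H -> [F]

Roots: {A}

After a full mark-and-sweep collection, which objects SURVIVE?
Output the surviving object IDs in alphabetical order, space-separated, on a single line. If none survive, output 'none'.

Roots: A
Mark A: refs=B G E, marked=A
Mark B: refs=A null, marked=A B
Mark G: refs=B D B, marked=A B G
Mark E: refs=G, marked=A B E G
Mark D: refs=null H G, marked=A B D E G
Mark H: refs=F, marked=A B D E G H
Mark F: refs=F, marked=A B D E F G H
Unmarked (collected): C

Answer: A B D E F G H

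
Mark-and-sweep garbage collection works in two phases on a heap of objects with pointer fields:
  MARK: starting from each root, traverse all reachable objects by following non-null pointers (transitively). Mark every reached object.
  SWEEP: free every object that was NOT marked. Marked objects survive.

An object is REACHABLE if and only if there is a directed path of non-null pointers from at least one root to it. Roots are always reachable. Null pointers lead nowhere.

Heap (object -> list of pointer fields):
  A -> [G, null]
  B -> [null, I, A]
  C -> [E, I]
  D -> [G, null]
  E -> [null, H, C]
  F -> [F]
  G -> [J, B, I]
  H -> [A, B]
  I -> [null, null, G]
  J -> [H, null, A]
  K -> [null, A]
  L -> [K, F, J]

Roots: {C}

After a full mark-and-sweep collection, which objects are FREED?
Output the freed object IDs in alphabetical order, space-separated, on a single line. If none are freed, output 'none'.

Roots: C
Mark C: refs=E I, marked=C
Mark E: refs=null H C, marked=C E
Mark I: refs=null null G, marked=C E I
Mark H: refs=A B, marked=C E H I
Mark G: refs=J B I, marked=C E G H I
Mark A: refs=G null, marked=A C E G H I
Mark B: refs=null I A, marked=A B C E G H I
Mark J: refs=H null A, marked=A B C E G H I J
Unmarked (collected): D F K L

Answer: D F K L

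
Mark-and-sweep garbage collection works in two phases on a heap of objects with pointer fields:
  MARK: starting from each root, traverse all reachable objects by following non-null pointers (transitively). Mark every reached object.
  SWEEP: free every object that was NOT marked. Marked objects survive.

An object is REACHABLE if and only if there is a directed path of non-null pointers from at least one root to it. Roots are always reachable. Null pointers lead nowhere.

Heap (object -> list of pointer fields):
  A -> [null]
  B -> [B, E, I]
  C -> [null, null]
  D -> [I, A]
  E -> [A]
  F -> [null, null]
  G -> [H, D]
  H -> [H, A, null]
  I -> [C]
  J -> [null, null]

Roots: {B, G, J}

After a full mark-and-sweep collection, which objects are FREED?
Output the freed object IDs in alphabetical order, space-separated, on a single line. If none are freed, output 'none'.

Roots: B G J
Mark B: refs=B E I, marked=B
Mark G: refs=H D, marked=B G
Mark J: refs=null null, marked=B G J
Mark E: refs=A, marked=B E G J
Mark I: refs=C, marked=B E G I J
Mark H: refs=H A null, marked=B E G H I J
Mark D: refs=I A, marked=B D E G H I J
Mark A: refs=null, marked=A B D E G H I J
Mark C: refs=null null, marked=A B C D E G H I J
Unmarked (collected): F

Answer: F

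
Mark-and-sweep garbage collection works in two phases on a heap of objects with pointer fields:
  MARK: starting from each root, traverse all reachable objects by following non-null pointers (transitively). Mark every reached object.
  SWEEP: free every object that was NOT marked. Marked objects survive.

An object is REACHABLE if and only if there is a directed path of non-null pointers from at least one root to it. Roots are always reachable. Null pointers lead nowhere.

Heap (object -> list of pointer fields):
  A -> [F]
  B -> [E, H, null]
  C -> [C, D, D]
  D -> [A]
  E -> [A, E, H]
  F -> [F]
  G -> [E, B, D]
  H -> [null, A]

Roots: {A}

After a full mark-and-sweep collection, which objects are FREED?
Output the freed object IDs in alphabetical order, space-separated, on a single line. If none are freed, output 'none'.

Answer: B C D E G H

Derivation:
Roots: A
Mark A: refs=F, marked=A
Mark F: refs=F, marked=A F
Unmarked (collected): B C D E G H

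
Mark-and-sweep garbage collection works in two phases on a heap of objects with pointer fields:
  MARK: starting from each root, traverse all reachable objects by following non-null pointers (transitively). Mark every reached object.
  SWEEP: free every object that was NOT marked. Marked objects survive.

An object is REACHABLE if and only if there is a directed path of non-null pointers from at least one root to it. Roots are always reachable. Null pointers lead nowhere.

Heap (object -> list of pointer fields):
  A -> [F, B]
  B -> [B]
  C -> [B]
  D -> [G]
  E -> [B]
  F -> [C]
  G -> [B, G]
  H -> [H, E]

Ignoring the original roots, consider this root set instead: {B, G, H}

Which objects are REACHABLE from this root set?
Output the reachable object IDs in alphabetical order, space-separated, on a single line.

Roots: B G H
Mark B: refs=B, marked=B
Mark G: refs=B G, marked=B G
Mark H: refs=H E, marked=B G H
Mark E: refs=B, marked=B E G H
Unmarked (collected): A C D F

Answer: B E G H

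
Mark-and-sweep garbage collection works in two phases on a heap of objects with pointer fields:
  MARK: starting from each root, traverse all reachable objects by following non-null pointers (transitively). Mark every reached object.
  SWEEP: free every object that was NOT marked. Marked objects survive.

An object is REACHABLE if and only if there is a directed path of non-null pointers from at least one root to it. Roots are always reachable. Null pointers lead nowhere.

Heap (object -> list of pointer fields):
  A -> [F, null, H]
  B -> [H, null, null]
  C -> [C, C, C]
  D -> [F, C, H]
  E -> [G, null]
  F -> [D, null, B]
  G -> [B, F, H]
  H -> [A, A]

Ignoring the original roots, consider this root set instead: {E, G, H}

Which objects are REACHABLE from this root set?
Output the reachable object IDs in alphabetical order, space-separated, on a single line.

Answer: A B C D E F G H

Derivation:
Roots: E G H
Mark E: refs=G null, marked=E
Mark G: refs=B F H, marked=E G
Mark H: refs=A A, marked=E G H
Mark B: refs=H null null, marked=B E G H
Mark F: refs=D null B, marked=B E F G H
Mark A: refs=F null H, marked=A B E F G H
Mark D: refs=F C H, marked=A B D E F G H
Mark C: refs=C C C, marked=A B C D E F G H
Unmarked (collected): (none)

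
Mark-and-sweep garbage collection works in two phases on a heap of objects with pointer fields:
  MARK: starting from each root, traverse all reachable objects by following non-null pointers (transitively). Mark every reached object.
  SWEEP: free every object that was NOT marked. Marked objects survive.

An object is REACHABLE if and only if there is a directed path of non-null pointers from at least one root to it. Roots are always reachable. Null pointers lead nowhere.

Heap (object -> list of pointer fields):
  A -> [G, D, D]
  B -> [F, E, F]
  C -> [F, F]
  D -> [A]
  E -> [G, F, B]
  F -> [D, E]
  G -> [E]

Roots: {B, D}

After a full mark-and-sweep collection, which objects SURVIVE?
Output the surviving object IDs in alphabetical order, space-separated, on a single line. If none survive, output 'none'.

Answer: A B D E F G

Derivation:
Roots: B D
Mark B: refs=F E F, marked=B
Mark D: refs=A, marked=B D
Mark F: refs=D E, marked=B D F
Mark E: refs=G F B, marked=B D E F
Mark A: refs=G D D, marked=A B D E F
Mark G: refs=E, marked=A B D E F G
Unmarked (collected): C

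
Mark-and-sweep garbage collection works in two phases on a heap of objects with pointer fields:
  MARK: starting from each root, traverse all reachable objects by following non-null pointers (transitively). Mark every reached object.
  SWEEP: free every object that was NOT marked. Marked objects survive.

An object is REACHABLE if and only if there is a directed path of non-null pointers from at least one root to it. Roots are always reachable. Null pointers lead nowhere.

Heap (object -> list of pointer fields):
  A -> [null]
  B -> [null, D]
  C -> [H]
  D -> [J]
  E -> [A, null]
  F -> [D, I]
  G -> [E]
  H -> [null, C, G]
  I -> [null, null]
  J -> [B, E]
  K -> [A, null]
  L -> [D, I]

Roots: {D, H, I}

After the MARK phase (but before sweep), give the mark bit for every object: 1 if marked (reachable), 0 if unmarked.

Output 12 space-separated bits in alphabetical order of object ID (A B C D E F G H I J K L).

Roots: D H I
Mark D: refs=J, marked=D
Mark H: refs=null C G, marked=D H
Mark I: refs=null null, marked=D H I
Mark J: refs=B E, marked=D H I J
Mark C: refs=H, marked=C D H I J
Mark G: refs=E, marked=C D G H I J
Mark B: refs=null D, marked=B C D G H I J
Mark E: refs=A null, marked=B C D E G H I J
Mark A: refs=null, marked=A B C D E G H I J
Unmarked (collected): F K L

Answer: 1 1 1 1 1 0 1 1 1 1 0 0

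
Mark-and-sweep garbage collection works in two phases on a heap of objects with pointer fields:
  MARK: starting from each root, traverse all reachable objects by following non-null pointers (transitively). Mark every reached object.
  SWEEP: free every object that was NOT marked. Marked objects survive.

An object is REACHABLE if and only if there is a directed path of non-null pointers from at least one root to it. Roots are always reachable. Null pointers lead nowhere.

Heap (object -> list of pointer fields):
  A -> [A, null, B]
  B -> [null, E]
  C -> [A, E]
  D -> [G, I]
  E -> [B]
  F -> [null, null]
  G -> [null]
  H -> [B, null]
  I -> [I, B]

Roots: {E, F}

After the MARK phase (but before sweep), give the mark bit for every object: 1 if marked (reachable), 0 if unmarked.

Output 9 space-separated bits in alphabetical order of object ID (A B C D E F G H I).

Answer: 0 1 0 0 1 1 0 0 0

Derivation:
Roots: E F
Mark E: refs=B, marked=E
Mark F: refs=null null, marked=E F
Mark B: refs=null E, marked=B E F
Unmarked (collected): A C D G H I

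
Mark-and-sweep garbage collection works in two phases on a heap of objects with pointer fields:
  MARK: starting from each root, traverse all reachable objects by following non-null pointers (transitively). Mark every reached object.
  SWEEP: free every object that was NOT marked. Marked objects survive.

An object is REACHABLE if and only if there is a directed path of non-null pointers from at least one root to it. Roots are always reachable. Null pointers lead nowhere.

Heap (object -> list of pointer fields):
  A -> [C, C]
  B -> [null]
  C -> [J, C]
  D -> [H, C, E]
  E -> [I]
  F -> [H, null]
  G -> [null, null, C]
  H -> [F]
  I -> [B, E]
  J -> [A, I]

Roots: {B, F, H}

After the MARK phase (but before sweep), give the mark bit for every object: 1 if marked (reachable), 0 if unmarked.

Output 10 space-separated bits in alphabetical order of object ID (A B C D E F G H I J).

Roots: B F H
Mark B: refs=null, marked=B
Mark F: refs=H null, marked=B F
Mark H: refs=F, marked=B F H
Unmarked (collected): A C D E G I J

Answer: 0 1 0 0 0 1 0 1 0 0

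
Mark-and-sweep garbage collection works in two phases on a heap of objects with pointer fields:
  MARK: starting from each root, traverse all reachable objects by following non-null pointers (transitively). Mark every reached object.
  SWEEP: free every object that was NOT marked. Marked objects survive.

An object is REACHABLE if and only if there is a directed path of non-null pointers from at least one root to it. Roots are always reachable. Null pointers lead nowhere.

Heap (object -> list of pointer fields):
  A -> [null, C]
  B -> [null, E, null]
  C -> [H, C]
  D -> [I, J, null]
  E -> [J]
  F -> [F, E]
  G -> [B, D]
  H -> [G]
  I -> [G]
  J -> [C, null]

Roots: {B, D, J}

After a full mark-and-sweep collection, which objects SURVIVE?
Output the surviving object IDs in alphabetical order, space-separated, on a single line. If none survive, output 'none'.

Roots: B D J
Mark B: refs=null E null, marked=B
Mark D: refs=I J null, marked=B D
Mark J: refs=C null, marked=B D J
Mark E: refs=J, marked=B D E J
Mark I: refs=G, marked=B D E I J
Mark C: refs=H C, marked=B C D E I J
Mark G: refs=B D, marked=B C D E G I J
Mark H: refs=G, marked=B C D E G H I J
Unmarked (collected): A F

Answer: B C D E G H I J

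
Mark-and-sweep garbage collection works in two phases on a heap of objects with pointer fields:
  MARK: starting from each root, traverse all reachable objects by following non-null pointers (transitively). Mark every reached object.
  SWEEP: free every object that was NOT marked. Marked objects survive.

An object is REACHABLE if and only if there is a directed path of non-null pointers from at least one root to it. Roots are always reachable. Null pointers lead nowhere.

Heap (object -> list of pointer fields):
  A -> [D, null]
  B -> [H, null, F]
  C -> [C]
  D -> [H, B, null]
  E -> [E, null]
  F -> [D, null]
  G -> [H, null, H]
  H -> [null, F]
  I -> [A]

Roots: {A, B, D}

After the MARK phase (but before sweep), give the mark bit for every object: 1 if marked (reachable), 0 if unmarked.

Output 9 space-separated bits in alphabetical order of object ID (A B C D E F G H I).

Roots: A B D
Mark A: refs=D null, marked=A
Mark B: refs=H null F, marked=A B
Mark D: refs=H B null, marked=A B D
Mark H: refs=null F, marked=A B D H
Mark F: refs=D null, marked=A B D F H
Unmarked (collected): C E G I

Answer: 1 1 0 1 0 1 0 1 0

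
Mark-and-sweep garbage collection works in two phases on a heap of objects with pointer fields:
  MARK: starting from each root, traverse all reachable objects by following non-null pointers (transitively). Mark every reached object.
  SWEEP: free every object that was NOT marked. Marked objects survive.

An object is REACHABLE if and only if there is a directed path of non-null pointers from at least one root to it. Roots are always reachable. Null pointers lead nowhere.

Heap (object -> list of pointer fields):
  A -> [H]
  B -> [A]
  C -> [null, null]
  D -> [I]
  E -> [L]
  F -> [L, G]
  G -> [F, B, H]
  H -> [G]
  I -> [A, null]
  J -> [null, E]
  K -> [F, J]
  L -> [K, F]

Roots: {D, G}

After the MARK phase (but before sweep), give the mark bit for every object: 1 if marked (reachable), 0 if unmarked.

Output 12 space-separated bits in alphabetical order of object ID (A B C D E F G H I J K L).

Roots: D G
Mark D: refs=I, marked=D
Mark G: refs=F B H, marked=D G
Mark I: refs=A null, marked=D G I
Mark F: refs=L G, marked=D F G I
Mark B: refs=A, marked=B D F G I
Mark H: refs=G, marked=B D F G H I
Mark A: refs=H, marked=A B D F G H I
Mark L: refs=K F, marked=A B D F G H I L
Mark K: refs=F J, marked=A B D F G H I K L
Mark J: refs=null E, marked=A B D F G H I J K L
Mark E: refs=L, marked=A B D E F G H I J K L
Unmarked (collected): C

Answer: 1 1 0 1 1 1 1 1 1 1 1 1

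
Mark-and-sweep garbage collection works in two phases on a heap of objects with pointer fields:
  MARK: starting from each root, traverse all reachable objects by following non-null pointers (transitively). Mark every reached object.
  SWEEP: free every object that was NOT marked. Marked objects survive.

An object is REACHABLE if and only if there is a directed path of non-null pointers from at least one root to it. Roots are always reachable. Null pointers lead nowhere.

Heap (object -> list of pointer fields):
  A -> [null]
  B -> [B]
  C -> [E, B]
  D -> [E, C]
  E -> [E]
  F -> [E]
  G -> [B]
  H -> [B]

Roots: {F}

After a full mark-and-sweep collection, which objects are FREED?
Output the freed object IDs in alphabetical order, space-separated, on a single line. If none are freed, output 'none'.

Roots: F
Mark F: refs=E, marked=F
Mark E: refs=E, marked=E F
Unmarked (collected): A B C D G H

Answer: A B C D G H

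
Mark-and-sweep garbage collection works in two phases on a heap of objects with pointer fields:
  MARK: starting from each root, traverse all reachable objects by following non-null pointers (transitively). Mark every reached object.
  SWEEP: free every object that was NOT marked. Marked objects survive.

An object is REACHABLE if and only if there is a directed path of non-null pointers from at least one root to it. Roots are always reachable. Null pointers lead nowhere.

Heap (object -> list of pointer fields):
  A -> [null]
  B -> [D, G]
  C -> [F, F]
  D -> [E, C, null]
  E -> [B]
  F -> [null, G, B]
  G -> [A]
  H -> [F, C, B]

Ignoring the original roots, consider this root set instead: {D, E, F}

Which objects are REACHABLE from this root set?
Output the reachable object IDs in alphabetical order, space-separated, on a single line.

Roots: D E F
Mark D: refs=E C null, marked=D
Mark E: refs=B, marked=D E
Mark F: refs=null G B, marked=D E F
Mark C: refs=F F, marked=C D E F
Mark B: refs=D G, marked=B C D E F
Mark G: refs=A, marked=B C D E F G
Mark A: refs=null, marked=A B C D E F G
Unmarked (collected): H

Answer: A B C D E F G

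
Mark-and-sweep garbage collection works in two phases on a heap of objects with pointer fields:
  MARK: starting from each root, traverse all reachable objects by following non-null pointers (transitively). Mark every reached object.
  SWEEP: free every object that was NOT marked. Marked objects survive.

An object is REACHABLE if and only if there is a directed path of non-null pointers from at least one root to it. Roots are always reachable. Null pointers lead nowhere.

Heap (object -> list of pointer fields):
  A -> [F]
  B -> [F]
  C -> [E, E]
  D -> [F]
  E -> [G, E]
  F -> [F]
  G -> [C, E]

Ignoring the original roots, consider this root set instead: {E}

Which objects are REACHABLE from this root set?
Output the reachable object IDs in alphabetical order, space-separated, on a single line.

Roots: E
Mark E: refs=G E, marked=E
Mark G: refs=C E, marked=E G
Mark C: refs=E E, marked=C E G
Unmarked (collected): A B D F

Answer: C E G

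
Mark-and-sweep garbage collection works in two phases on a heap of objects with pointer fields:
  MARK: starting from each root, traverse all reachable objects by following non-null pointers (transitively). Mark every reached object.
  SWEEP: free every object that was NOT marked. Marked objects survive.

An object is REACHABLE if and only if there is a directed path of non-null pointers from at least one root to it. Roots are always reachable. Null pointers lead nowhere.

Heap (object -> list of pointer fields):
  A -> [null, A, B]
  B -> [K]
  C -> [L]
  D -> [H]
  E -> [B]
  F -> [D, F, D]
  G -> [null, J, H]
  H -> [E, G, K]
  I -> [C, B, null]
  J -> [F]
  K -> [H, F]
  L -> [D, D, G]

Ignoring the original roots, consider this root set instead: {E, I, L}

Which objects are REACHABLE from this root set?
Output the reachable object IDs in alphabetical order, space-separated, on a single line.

Roots: E I L
Mark E: refs=B, marked=E
Mark I: refs=C B null, marked=E I
Mark L: refs=D D G, marked=E I L
Mark B: refs=K, marked=B E I L
Mark C: refs=L, marked=B C E I L
Mark D: refs=H, marked=B C D E I L
Mark G: refs=null J H, marked=B C D E G I L
Mark K: refs=H F, marked=B C D E G I K L
Mark H: refs=E G K, marked=B C D E G H I K L
Mark J: refs=F, marked=B C D E G H I J K L
Mark F: refs=D F D, marked=B C D E F G H I J K L
Unmarked (collected): A

Answer: B C D E F G H I J K L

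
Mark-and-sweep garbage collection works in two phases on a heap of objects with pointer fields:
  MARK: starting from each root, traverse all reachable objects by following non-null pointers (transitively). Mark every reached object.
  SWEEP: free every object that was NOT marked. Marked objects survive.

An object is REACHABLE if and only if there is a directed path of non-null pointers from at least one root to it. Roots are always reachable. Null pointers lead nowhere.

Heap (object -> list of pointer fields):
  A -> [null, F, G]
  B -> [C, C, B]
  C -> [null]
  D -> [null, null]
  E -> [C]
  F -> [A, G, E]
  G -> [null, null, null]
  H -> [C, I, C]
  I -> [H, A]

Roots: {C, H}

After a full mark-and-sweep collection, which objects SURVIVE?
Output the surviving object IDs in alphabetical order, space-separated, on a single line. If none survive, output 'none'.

Answer: A C E F G H I

Derivation:
Roots: C H
Mark C: refs=null, marked=C
Mark H: refs=C I C, marked=C H
Mark I: refs=H A, marked=C H I
Mark A: refs=null F G, marked=A C H I
Mark F: refs=A G E, marked=A C F H I
Mark G: refs=null null null, marked=A C F G H I
Mark E: refs=C, marked=A C E F G H I
Unmarked (collected): B D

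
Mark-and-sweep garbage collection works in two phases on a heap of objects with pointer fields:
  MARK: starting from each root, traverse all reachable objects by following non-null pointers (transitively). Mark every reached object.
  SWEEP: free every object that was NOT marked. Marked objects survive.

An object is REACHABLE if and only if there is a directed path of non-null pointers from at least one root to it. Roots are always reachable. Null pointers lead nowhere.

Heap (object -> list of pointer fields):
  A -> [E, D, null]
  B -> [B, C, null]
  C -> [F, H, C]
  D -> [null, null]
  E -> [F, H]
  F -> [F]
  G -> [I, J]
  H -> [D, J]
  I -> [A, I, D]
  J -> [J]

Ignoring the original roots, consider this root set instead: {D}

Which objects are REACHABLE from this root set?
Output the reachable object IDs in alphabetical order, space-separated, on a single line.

Roots: D
Mark D: refs=null null, marked=D
Unmarked (collected): A B C E F G H I J

Answer: D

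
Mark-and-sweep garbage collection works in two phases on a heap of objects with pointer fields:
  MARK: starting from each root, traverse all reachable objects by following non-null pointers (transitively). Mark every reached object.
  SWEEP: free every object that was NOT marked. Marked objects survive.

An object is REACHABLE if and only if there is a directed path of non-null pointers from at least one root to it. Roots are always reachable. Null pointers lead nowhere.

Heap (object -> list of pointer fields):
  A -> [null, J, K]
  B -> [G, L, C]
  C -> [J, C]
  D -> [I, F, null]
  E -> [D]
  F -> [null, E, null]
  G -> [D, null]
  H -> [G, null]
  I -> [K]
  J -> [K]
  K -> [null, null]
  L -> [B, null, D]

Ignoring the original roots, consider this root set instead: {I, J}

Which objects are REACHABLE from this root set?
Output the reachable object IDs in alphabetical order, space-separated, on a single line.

Answer: I J K

Derivation:
Roots: I J
Mark I: refs=K, marked=I
Mark J: refs=K, marked=I J
Mark K: refs=null null, marked=I J K
Unmarked (collected): A B C D E F G H L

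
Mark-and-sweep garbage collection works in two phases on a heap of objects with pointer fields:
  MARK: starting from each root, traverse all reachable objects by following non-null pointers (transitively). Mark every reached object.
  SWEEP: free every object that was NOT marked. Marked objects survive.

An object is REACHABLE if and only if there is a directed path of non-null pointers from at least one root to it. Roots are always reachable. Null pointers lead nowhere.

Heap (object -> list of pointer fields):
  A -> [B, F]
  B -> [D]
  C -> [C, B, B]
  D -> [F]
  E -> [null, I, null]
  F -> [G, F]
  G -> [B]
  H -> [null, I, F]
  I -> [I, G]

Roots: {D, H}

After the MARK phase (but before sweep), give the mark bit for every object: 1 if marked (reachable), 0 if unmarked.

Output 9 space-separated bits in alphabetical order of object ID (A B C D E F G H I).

Answer: 0 1 0 1 0 1 1 1 1

Derivation:
Roots: D H
Mark D: refs=F, marked=D
Mark H: refs=null I F, marked=D H
Mark F: refs=G F, marked=D F H
Mark I: refs=I G, marked=D F H I
Mark G: refs=B, marked=D F G H I
Mark B: refs=D, marked=B D F G H I
Unmarked (collected): A C E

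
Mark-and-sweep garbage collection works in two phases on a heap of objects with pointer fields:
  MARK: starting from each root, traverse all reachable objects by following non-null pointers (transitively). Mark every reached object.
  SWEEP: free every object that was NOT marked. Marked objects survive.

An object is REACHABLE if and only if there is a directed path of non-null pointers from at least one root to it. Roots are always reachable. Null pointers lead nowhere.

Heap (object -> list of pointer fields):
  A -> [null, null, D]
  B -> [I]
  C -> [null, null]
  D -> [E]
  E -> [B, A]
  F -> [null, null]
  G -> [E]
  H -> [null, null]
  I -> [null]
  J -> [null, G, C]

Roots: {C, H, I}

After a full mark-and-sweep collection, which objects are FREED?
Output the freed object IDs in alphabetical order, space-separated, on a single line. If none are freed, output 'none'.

Roots: C H I
Mark C: refs=null null, marked=C
Mark H: refs=null null, marked=C H
Mark I: refs=null, marked=C H I
Unmarked (collected): A B D E F G J

Answer: A B D E F G J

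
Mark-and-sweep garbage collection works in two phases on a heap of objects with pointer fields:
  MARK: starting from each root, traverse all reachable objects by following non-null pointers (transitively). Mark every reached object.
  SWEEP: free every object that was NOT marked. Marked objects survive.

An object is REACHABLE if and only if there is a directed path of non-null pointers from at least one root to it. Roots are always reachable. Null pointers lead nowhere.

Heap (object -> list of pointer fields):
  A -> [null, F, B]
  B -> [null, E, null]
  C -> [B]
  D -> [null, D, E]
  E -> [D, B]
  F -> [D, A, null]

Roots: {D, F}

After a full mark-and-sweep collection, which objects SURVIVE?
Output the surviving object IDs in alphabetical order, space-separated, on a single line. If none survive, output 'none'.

Roots: D F
Mark D: refs=null D E, marked=D
Mark F: refs=D A null, marked=D F
Mark E: refs=D B, marked=D E F
Mark A: refs=null F B, marked=A D E F
Mark B: refs=null E null, marked=A B D E F
Unmarked (collected): C

Answer: A B D E F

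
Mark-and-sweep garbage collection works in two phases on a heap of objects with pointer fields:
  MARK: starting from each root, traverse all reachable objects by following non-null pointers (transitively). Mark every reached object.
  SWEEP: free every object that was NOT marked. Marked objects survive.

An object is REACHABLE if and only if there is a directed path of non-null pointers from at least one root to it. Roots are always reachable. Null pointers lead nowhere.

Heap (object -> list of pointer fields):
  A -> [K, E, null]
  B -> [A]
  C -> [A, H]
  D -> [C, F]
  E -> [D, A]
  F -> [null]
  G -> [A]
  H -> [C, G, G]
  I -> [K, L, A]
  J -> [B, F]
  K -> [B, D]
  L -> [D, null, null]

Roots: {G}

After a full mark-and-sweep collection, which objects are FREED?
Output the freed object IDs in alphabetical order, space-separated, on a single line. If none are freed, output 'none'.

Roots: G
Mark G: refs=A, marked=G
Mark A: refs=K E null, marked=A G
Mark K: refs=B D, marked=A G K
Mark E: refs=D A, marked=A E G K
Mark B: refs=A, marked=A B E G K
Mark D: refs=C F, marked=A B D E G K
Mark C: refs=A H, marked=A B C D E G K
Mark F: refs=null, marked=A B C D E F G K
Mark H: refs=C G G, marked=A B C D E F G H K
Unmarked (collected): I J L

Answer: I J L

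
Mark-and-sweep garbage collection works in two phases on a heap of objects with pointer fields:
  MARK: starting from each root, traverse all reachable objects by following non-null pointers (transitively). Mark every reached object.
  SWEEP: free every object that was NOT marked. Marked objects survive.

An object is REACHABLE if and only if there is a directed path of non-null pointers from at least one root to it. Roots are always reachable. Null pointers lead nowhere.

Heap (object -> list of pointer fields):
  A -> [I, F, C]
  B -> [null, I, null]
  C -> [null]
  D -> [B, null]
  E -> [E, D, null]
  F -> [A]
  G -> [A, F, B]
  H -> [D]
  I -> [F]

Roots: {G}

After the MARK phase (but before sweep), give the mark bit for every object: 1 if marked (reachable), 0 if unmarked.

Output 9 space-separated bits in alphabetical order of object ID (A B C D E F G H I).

Answer: 1 1 1 0 0 1 1 0 1

Derivation:
Roots: G
Mark G: refs=A F B, marked=G
Mark A: refs=I F C, marked=A G
Mark F: refs=A, marked=A F G
Mark B: refs=null I null, marked=A B F G
Mark I: refs=F, marked=A B F G I
Mark C: refs=null, marked=A B C F G I
Unmarked (collected): D E H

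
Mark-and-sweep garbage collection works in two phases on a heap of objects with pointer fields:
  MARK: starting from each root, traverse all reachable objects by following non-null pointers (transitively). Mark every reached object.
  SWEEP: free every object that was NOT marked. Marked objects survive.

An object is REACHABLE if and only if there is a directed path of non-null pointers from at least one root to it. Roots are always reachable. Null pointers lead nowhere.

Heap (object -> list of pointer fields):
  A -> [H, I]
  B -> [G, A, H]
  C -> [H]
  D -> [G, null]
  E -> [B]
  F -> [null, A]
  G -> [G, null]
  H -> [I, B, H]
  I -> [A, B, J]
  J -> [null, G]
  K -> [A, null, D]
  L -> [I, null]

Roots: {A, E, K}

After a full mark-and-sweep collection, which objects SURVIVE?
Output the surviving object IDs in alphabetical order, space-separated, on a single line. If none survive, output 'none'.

Answer: A B D E G H I J K

Derivation:
Roots: A E K
Mark A: refs=H I, marked=A
Mark E: refs=B, marked=A E
Mark K: refs=A null D, marked=A E K
Mark H: refs=I B H, marked=A E H K
Mark I: refs=A B J, marked=A E H I K
Mark B: refs=G A H, marked=A B E H I K
Mark D: refs=G null, marked=A B D E H I K
Mark J: refs=null G, marked=A B D E H I J K
Mark G: refs=G null, marked=A B D E G H I J K
Unmarked (collected): C F L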